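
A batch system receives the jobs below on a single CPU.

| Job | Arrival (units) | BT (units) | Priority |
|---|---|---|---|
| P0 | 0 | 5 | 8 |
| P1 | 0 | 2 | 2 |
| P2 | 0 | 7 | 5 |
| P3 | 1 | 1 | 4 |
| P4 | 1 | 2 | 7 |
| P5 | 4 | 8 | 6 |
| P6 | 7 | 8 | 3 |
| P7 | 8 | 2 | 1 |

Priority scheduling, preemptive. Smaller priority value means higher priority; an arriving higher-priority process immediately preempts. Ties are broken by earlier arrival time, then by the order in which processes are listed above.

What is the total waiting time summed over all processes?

89

Schedule: | P1 0-2 | P3 2-3 | P2 3-7 | P6 7-8 | P7 8-10 | P6 10-17 | P2 17-20 | P5 20-28 | P4 28-30 | P0 30-35 |
Completion: P0=35  P1=2  P2=20  P3=3  P4=30  P5=28  P6=17  P7=10
Waiting = turnaround − burst: P0=30, P1=0, P2=13, P3=1, P4=27, P5=16, P6=2, P7=0
Total waiting = 30 + 0 + 13 + 1 + 27 + 16 + 2 + 0 = 89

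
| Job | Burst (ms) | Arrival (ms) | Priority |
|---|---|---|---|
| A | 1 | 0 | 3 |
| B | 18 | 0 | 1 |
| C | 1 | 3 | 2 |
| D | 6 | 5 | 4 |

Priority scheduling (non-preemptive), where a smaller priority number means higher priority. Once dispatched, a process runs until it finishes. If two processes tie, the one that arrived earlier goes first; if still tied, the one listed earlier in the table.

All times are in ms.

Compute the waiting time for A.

19

Gantt: | B 0-18 | C 18-19 | A 19-20 | D 20-26 |
Completion: A=20  B=18  C=19  D=26
Turnaround (C−A): A=20  B=18  C=16  D=21
Waiting(A) = turnaround − burst = 20 − 1 = 19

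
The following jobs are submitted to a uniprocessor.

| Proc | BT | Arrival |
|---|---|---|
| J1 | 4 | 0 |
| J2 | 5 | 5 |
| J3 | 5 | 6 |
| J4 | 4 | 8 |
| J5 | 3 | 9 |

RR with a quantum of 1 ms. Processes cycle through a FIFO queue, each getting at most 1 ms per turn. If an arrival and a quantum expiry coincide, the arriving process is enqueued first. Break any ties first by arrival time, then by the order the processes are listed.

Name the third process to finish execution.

J5

Schedule: | J1 0-4 | idle 4-5 | J2 5-6 | J3 6-7 | J2 7-8 | J3 8-9 | J4 9-10 | J2 10-11 | J5 11-12 | J3 12-13 | J4 13-14 | J2 14-15 | J5 15-16 | J3 16-17 | J4 17-18 | J2 18-19 | J5 19-20 | J3 20-21 | J4 21-22 |
Completion: J1=4  J2=19  J3=21  J4=22  J5=20
Turnaround (C−A): J1=4  J2=14  J3=15  J4=14  J5=11
Finish order: J1 → J2 → J5 → J3 → J4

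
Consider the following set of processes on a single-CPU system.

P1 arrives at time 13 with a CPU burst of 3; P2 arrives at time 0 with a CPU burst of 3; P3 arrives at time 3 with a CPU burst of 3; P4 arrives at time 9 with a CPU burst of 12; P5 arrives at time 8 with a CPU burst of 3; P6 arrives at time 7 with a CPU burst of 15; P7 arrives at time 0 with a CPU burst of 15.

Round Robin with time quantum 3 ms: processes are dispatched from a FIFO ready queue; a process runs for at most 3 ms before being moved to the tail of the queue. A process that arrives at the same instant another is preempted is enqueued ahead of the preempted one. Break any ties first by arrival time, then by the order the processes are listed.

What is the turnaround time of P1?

14

Gantt: | P2 0-3 | P7 3-6 | P3 6-9 | P7 9-12 | P6 12-15 | P5 15-18 | P4 18-21 | P7 21-24 | P1 24-27 | P6 27-30 | P4 30-33 | P7 33-36 | P6 36-39 | P4 39-42 | P7 42-45 | P6 45-48 | P4 48-51 | P6 51-54 |
Completion: P1=27  P2=3  P3=9  P4=51  P5=18  P6=54  P7=45
Turnaround(P1) = completion − arrival = 27 − 13 = 14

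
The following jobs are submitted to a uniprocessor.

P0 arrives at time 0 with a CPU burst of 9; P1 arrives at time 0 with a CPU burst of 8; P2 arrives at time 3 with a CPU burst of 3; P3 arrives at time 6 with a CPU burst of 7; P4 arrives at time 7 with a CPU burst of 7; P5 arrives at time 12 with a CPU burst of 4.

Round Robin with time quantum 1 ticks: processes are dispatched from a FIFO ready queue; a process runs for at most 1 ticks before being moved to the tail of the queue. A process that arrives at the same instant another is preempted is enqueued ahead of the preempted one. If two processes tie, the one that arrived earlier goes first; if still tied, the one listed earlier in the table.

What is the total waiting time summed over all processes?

Gantt: | P0 0-1 | P1 1-2 | P0 2-3 | P1 3-4 | P2 4-5 | P0 5-6 | P1 6-7 | P2 7-8 | P3 8-9 | P0 9-10 | P4 10-11 | P1 11-12 | P2 12-13 | P3 13-14 | P0 14-15 | P4 15-16 | P5 16-17 | P1 17-18 | P3 18-19 | P0 19-20 | P4 20-21 | P5 21-22 | P1 22-23 | P3 23-24 | P0 24-25 | P4 25-26 | P5 26-27 | P1 27-28 | P3 28-29 | P0 29-30 | P4 30-31 | P5 31-32 | P1 32-33 | P3 33-34 | P0 34-35 | P4 35-36 | P3 36-37 | P4 37-38 |
Completion: P0=35  P1=33  P2=13  P3=37  P4=38  P5=32
Waiting = turnaround − burst: P0=26, P1=25, P2=7, P3=24, P4=24, P5=16
Total waiting = 26 + 25 + 7 + 24 + 24 + 16 = 122

122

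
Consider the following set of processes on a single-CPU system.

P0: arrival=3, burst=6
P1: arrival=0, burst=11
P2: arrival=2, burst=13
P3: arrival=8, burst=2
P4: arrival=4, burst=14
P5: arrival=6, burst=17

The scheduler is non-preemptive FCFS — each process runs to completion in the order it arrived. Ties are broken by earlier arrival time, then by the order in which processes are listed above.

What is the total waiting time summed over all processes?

Schedule: | P1 0-11 | P2 11-24 | P0 24-30 | P4 30-44 | P5 44-61 | P3 61-63 |
Completion: P0=30  P1=11  P2=24  P3=63  P4=44  P5=61
Waiting = turnaround − burst: P0=21, P1=0, P2=9, P3=53, P4=26, P5=38
Total waiting = 21 + 0 + 9 + 53 + 26 + 38 = 147

147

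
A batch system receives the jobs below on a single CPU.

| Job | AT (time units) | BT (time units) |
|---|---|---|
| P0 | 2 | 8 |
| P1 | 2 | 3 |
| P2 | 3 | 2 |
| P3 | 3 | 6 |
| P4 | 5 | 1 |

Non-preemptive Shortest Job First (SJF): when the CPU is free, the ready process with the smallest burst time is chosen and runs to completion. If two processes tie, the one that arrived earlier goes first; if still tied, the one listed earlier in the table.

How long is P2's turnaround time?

Timeline: | idle 0-2 | P1 2-5 | P4 5-6 | P2 6-8 | P3 8-14 | P0 14-22 |
Completion: P0=22  P1=5  P2=8  P3=14  P4=6
Turnaround(P2) = completion − arrival = 8 − 3 = 5

5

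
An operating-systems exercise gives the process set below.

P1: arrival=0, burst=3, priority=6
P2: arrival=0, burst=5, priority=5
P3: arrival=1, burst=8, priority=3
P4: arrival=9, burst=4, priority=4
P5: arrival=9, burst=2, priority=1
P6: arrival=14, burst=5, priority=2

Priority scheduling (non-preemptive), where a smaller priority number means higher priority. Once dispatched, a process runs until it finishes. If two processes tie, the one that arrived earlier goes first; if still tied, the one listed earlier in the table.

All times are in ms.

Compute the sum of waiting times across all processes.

44

Timeline: | P2 0-5 | P3 5-13 | P5 13-15 | P6 15-20 | P4 20-24 | P1 24-27 |
Completion: P1=27  P2=5  P3=13  P4=24  P5=15  P6=20
Turnaround (C−A): P1=27  P2=5  P3=12  P4=15  P5=6  P6=6
Waiting = turnaround − burst: P1=24, P2=0, P3=4, P4=11, P5=4, P6=1
Total waiting = 24 + 0 + 4 + 11 + 4 + 1 = 44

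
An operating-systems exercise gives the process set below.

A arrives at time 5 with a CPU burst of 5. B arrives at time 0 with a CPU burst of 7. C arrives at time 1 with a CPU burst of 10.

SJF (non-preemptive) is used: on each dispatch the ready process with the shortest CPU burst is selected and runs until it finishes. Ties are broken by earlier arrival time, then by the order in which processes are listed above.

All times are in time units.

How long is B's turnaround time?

7

Timeline: | B 0-7 | A 7-12 | C 12-22 |
Completion: A=12  B=7  C=22
Turnaround (C−A): A=7  B=7  C=21
Turnaround(B) = completion − arrival = 7 − 0 = 7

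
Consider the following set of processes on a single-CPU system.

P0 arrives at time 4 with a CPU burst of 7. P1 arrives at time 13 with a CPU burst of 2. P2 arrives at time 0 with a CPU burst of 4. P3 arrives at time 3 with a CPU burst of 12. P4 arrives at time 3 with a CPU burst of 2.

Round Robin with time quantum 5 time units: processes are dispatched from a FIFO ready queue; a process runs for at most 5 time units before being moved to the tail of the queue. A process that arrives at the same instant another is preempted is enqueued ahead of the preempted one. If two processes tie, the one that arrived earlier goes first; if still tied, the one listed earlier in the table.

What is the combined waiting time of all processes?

40

Schedule: | P2 0-4 | P3 4-9 | P4 9-11 | P0 11-16 | P3 16-21 | P1 21-23 | P0 23-25 | P3 25-27 |
Completion: P0=25  P1=23  P2=4  P3=27  P4=11
Waiting = turnaround − burst: P0=14, P1=8, P2=0, P3=12, P4=6
Total waiting = 14 + 8 + 0 + 12 + 6 = 40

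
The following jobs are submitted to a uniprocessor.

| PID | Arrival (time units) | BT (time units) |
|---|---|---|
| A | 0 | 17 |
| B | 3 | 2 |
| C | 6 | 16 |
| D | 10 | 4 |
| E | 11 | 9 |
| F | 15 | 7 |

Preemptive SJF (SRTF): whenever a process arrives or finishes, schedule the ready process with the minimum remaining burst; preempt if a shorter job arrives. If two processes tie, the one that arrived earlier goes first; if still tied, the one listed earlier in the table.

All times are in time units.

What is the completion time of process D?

Gantt: | A 0-3 | B 3-5 | A 5-10 | D 10-14 | A 14-15 | F 15-22 | A 22-30 | E 30-39 | C 39-55 |
Completion: A=30  B=5  C=55  D=14  E=39  F=22
Turnaround (C−A): A=30  B=2  C=49  D=4  E=28  F=7

14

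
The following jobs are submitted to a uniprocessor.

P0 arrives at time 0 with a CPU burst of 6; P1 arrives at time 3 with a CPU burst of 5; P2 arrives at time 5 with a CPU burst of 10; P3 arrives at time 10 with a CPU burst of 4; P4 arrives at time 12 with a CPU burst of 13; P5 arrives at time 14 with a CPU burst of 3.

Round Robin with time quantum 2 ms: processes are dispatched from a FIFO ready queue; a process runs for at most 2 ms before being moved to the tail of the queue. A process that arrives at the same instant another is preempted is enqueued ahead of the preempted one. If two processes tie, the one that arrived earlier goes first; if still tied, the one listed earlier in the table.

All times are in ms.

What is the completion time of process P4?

41

Schedule: | P0 0-4 | P1 4-6 | P0 6-8 | P2 8-10 | P1 10-12 | P3 12-14 | P2 14-16 | P4 16-18 | P1 18-19 | P5 19-21 | P3 21-23 | P2 23-25 | P4 25-27 | P5 27-28 | P2 28-30 | P4 30-32 | P2 32-34 | P4 34-41 |
Completion: P0=8  P1=19  P2=34  P3=23  P4=41  P5=28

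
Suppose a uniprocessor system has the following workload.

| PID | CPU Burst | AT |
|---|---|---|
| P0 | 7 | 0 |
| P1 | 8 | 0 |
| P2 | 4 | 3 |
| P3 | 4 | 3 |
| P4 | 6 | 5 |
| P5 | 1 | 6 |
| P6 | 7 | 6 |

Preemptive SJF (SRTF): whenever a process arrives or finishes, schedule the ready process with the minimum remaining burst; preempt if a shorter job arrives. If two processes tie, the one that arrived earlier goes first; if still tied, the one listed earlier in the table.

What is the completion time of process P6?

Timeline: | P0 0-7 | P5 7-8 | P2 8-12 | P3 12-16 | P4 16-22 | P6 22-29 | P1 29-37 |
Completion: P0=7  P1=37  P2=12  P3=16  P4=22  P5=8  P6=29
Turnaround (C−A): P0=7  P1=37  P2=9  P3=13  P4=17  P5=2  P6=23

29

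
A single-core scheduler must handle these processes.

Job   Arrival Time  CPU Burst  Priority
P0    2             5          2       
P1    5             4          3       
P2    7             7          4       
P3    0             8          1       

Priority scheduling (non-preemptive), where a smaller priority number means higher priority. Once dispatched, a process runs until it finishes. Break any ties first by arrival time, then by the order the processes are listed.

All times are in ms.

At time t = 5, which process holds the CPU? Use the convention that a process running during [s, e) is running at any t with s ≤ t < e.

Gantt: | P3 0-8 | P0 8-13 | P1 13-17 | P2 17-24 |
Completion: P0=13  P1=17  P2=24  P3=8

P3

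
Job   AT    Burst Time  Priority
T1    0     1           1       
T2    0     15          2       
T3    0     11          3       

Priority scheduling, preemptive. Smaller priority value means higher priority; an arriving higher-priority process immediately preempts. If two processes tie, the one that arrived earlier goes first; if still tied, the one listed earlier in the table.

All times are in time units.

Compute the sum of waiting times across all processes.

17

Timeline: | T1 0-1 | T2 1-16 | T3 16-27 |
Completion: T1=1  T2=16  T3=27
Turnaround (C−A): T1=1  T2=16  T3=27
Waiting = turnaround − burst: T1=0, T2=1, T3=16
Total waiting = 0 + 1 + 16 = 17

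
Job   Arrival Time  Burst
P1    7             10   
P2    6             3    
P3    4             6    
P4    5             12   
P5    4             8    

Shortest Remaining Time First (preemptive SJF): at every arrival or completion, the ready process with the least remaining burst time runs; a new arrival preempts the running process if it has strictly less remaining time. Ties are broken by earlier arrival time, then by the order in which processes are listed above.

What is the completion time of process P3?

Timeline: | idle 0-4 | P3 4-6 | P2 6-9 | P3 9-13 | P5 13-21 | P1 21-31 | P4 31-43 |
Completion: P1=31  P2=9  P3=13  P4=43  P5=21
Turnaround (C−A): P1=24  P2=3  P3=9  P4=38  P5=17

13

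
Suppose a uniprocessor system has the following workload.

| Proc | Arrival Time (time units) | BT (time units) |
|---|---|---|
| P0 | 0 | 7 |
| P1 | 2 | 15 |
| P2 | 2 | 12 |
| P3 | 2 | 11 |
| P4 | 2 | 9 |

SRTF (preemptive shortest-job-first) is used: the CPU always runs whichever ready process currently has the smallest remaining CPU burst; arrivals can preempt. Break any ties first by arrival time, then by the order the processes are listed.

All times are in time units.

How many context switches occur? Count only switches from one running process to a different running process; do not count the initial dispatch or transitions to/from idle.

Schedule: | P0 0-7 | P4 7-16 | P3 16-27 | P2 27-39 | P1 39-54 |
Completion: P0=7  P1=54  P2=39  P3=27  P4=16
Turnaround (C−A): P0=7  P1=52  P2=37  P3=25  P4=14

4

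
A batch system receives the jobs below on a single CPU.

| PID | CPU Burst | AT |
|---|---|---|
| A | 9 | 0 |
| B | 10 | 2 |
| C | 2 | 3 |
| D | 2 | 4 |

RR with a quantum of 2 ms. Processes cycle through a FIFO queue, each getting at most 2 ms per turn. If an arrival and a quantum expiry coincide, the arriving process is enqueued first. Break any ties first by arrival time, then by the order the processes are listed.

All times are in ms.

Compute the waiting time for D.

4

Timeline: | A 0-2 | B 2-4 | A 4-6 | C 6-8 | D 8-10 | B 10-12 | A 12-14 | B 14-16 | A 16-18 | B 18-20 | A 20-21 | B 21-23 |
Completion: A=21  B=23  C=8  D=10
Waiting(D) = turnaround − burst = 6 − 2 = 4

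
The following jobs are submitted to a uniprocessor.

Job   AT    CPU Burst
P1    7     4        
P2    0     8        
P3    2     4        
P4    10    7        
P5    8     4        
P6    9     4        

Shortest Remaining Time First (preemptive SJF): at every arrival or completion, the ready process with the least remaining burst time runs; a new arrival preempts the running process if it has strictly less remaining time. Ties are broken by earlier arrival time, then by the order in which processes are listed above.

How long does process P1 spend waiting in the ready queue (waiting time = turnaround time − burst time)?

Gantt: | P2 0-2 | P3 2-6 | P2 6-7 | P1 7-11 | P5 11-15 | P6 15-19 | P2 19-24 | P4 24-31 |
Completion: P1=11  P2=24  P3=6  P4=31  P5=15  P6=19
Turnaround (C−A): P1=4  P2=24  P3=4  P4=21  P5=7  P6=10
Waiting(P1) = turnaround − burst = 4 − 4 = 0

0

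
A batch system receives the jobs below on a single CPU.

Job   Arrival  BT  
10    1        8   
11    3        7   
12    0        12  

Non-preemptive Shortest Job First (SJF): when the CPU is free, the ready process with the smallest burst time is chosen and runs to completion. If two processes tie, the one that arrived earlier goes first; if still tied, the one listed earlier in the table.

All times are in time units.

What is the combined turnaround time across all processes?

Schedule: | 12 0-12 | 11 12-19 | 10 19-27 |
Completion: 10=27  11=19  12=12
Turnaround = completion − arrival: 10=26, 11=16, 12=12
Total turnaround = 26 + 16 + 12 = 54

54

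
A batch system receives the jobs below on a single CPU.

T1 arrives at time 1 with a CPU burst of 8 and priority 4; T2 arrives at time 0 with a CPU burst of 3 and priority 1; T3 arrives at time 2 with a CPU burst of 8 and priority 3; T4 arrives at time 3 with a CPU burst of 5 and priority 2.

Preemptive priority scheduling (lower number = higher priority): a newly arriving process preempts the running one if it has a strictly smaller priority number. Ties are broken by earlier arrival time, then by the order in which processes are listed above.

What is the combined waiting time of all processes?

21

Schedule: | T2 0-3 | T4 3-8 | T3 8-16 | T1 16-24 |
Completion: T1=24  T2=3  T3=16  T4=8
Turnaround (C−A): T1=23  T2=3  T3=14  T4=5
Waiting = turnaround − burst: T1=15, T2=0, T3=6, T4=0
Total waiting = 15 + 0 + 6 + 0 = 21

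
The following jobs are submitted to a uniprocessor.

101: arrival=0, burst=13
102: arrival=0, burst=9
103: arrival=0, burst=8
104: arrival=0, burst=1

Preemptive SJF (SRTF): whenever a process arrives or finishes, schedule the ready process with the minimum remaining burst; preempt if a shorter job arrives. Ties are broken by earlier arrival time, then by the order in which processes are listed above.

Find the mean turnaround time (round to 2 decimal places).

Schedule: | 104 0-1 | 103 1-9 | 102 9-18 | 101 18-31 |
Completion: 101=31  102=18  103=9  104=1
Turnaround (C−A): 101=31  102=18  103=9  104=1
Turnaround times: 101=31, 102=18, 103=9, 104=1
Average turnaround = (31+18+9+1) / 4 = 59/4 = 14.75

14.75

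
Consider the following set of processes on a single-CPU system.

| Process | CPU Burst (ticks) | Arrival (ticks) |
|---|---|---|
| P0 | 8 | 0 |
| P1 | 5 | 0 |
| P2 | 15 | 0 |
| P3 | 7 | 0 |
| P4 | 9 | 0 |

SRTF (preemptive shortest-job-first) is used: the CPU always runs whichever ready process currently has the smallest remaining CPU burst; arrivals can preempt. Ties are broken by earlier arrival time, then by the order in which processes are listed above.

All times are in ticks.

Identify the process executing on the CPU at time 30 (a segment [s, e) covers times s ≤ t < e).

P2

Timeline: | P1 0-5 | P3 5-12 | P0 12-20 | P4 20-29 | P2 29-44 |
Completion: P0=20  P1=5  P2=44  P3=12  P4=29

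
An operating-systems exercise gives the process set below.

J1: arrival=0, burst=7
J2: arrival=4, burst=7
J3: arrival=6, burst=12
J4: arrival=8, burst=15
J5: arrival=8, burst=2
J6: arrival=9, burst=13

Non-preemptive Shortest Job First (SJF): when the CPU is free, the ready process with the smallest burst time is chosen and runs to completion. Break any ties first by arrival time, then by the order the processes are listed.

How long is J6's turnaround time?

Timeline: | J1 0-7 | J2 7-14 | J5 14-16 | J3 16-28 | J6 28-41 | J4 41-56 |
Completion: J1=7  J2=14  J3=28  J4=56  J5=16  J6=41
Turnaround (C−A): J1=7  J2=10  J3=22  J4=48  J5=8  J6=32
Turnaround(J6) = completion − arrival = 41 − 9 = 32

32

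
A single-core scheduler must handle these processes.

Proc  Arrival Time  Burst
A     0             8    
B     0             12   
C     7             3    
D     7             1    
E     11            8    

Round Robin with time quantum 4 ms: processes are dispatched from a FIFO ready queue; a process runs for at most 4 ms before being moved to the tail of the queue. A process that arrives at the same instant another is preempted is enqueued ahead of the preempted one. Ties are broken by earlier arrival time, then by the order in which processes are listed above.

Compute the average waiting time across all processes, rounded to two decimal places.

9.20

Gantt: | A 0-4 | B 4-8 | A 8-12 | C 12-15 | D 15-16 | B 16-20 | E 20-24 | B 24-28 | E 28-32 |
Completion: A=12  B=28  C=15  D=16  E=32
Turnaround (C−A): A=12  B=28  C=8  D=9  E=21
Waiting times: A=4, B=16, C=5, D=8, E=13
Average waiting = (4+16+5+8+13) / 5 = 46/5 = 9.20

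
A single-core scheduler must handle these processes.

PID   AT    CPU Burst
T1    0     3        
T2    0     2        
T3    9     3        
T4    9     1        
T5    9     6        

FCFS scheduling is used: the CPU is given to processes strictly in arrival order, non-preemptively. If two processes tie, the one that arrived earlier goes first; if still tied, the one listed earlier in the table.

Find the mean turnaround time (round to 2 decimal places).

Schedule: | T1 0-3 | T2 3-5 | idle 5-9 | T3 9-12 | T4 12-13 | T5 13-19 |
Completion: T1=3  T2=5  T3=12  T4=13  T5=19
Turnaround (C−A): T1=3  T2=5  T3=3  T4=4  T5=10
Turnaround times: T1=3, T2=5, T3=3, T4=4, T5=10
Average turnaround = (3+5+3+4+10) / 5 = 25/5 = 5.00

5.00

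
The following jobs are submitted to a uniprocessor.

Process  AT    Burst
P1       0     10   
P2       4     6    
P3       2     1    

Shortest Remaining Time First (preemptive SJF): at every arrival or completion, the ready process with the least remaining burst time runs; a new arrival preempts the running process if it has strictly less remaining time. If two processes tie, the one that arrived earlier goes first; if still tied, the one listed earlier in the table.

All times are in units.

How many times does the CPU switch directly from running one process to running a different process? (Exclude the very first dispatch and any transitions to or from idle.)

4

Timeline: | P1 0-2 | P3 2-3 | P1 3-4 | P2 4-10 | P1 10-17 |
Completion: P1=17  P2=10  P3=3
Turnaround (C−A): P1=17  P2=6  P3=1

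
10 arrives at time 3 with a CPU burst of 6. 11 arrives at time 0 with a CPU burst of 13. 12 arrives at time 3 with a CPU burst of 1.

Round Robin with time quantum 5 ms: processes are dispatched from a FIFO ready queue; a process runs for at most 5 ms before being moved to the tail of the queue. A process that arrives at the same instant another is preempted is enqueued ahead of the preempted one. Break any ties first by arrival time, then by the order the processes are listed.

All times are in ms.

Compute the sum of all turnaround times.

Timeline: | 11 0-5 | 10 5-10 | 12 10-11 | 11 11-16 | 10 16-17 | 11 17-20 |
Completion: 10=17  11=20  12=11
Turnaround = completion − arrival: 10=14, 11=20, 12=8
Total turnaround = 14 + 20 + 8 = 42

42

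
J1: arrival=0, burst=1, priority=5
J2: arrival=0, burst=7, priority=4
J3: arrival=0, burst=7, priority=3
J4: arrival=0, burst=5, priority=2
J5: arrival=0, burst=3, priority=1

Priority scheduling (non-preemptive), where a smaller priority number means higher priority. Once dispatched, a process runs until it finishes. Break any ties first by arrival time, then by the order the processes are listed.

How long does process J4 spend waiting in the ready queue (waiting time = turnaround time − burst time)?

3

Timeline: | J5 0-3 | J4 3-8 | J3 8-15 | J2 15-22 | J1 22-23 |
Completion: J1=23  J2=22  J3=15  J4=8  J5=3
Turnaround (C−A): J1=23  J2=22  J3=15  J4=8  J5=3
Waiting(J4) = turnaround − burst = 8 − 5 = 3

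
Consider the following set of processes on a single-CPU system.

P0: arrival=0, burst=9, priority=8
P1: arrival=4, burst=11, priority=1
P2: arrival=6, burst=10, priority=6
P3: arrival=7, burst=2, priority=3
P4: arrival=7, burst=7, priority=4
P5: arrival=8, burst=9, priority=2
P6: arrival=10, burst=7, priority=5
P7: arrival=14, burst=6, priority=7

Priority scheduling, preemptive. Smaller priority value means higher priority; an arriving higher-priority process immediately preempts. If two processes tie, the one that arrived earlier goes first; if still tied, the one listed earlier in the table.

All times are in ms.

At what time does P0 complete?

61

Gantt: | P0 0-4 | P1 4-15 | P5 15-24 | P3 24-26 | P4 26-33 | P6 33-40 | P2 40-50 | P7 50-56 | P0 56-61 |
Completion: P0=61  P1=15  P2=50  P3=26  P4=33  P5=24  P6=40  P7=56
Turnaround (C−A): P0=61  P1=11  P2=44  P3=19  P4=26  P5=16  P6=30  P7=42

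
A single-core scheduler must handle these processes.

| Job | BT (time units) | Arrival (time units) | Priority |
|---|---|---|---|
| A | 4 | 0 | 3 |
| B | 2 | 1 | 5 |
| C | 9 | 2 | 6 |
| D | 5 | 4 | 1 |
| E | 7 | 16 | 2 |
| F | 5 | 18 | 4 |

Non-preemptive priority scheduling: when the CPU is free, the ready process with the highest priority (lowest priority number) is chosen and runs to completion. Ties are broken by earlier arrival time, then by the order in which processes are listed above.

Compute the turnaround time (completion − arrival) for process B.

10

Schedule: | A 0-4 | D 4-9 | B 9-11 | C 11-20 | E 20-27 | F 27-32 |
Completion: A=4  B=11  C=20  D=9  E=27  F=32
Turnaround (C−A): A=4  B=10  C=18  D=5  E=11  F=14
Turnaround(B) = completion − arrival = 11 − 1 = 10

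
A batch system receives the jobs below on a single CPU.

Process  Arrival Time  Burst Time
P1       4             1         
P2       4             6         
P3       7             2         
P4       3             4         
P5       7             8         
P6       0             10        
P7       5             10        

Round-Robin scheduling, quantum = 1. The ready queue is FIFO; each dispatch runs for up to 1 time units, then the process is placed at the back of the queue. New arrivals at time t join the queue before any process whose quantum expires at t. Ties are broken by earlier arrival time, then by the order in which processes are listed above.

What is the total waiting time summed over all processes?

118

Schedule: | P6 0-3 | P4 3-4 | P6 4-5 | P1 5-6 | P2 6-7 | P4 7-8 | P7 8-9 | P6 9-10 | P3 10-11 | P5 11-12 | P2 12-13 | P4 13-14 | P7 14-15 | P6 15-16 | P3 16-17 | P5 17-18 | P2 18-19 | P4 19-20 | P7 20-21 | P6 21-22 | P5 22-23 | P2 23-24 | P7 24-25 | P6 25-26 | P5 26-27 | P2 27-28 | P7 28-29 | P6 29-30 | P5 30-31 | P2 31-32 | P7 32-33 | P6 33-34 | P5 34-35 | P7 35-36 | P5 36-37 | P7 37-38 | P5 38-39 | P7 39-41 |
Completion: P1=6  P2=32  P3=17  P4=20  P5=39  P6=34  P7=41
Waiting = turnaround − burst: P1=1, P2=22, P3=8, P4=13, P5=24, P6=24, P7=26
Total waiting = 1 + 22 + 8 + 13 + 24 + 24 + 26 = 118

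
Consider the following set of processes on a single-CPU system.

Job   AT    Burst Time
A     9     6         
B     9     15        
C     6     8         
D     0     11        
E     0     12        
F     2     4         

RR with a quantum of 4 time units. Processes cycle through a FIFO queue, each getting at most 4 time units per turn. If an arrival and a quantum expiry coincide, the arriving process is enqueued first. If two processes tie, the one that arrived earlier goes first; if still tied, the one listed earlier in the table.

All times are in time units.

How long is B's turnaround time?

47

Schedule: | D 0-4 | E 4-8 | F 8-12 | D 12-16 | C 16-20 | E 20-24 | A 24-28 | B 28-32 | D 32-35 | C 35-39 | E 39-43 | A 43-45 | B 45-56 |
Completion: A=45  B=56  C=39  D=35  E=43  F=12
Turnaround(B) = completion − arrival = 56 − 9 = 47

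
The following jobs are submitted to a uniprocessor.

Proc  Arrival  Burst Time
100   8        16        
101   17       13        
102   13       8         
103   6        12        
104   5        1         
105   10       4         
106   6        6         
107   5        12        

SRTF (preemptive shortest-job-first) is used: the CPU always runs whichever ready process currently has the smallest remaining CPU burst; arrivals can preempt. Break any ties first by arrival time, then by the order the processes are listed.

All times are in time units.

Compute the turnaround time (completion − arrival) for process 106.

Schedule: | idle 0-5 | 104 5-6 | 106 6-12 | 105 12-16 | 102 16-24 | 107 24-36 | 103 36-48 | 101 48-61 | 100 61-77 |
Completion: 100=77  101=61  102=24  103=48  104=6  105=16  106=12  107=36
Turnaround (C−A): 100=69  101=44  102=11  103=42  104=1  105=6  106=6  107=31
Turnaround(106) = completion − arrival = 12 − 6 = 6

6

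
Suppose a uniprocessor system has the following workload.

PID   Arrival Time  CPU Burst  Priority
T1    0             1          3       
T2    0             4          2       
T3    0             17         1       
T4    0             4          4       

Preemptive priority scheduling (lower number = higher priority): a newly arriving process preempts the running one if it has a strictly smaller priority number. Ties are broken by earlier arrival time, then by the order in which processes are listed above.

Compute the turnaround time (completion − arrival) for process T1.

Timeline: | T3 0-17 | T2 17-21 | T1 21-22 | T4 22-26 |
Completion: T1=22  T2=21  T3=17  T4=26
Turnaround(T1) = completion − arrival = 22 − 0 = 22

22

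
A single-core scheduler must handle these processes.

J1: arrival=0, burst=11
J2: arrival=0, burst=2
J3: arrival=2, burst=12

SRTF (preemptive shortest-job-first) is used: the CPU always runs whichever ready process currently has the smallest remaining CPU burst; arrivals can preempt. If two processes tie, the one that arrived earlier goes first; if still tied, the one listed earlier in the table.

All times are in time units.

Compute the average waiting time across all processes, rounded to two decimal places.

Gantt: | J2 0-2 | J1 2-13 | J3 13-25 |
Completion: J1=13  J2=2  J3=25
Turnaround (C−A): J1=13  J2=2  J3=23
Waiting times: J1=2, J2=0, J3=11
Average waiting = (2+0+11) / 3 = 13/3 = 4.33

4.33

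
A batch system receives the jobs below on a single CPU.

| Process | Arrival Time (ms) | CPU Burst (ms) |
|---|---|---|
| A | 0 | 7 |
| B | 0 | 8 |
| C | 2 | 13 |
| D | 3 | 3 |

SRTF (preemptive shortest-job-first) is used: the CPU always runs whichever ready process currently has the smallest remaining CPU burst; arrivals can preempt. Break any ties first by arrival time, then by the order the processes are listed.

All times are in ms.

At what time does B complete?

Schedule: | A 0-3 | D 3-6 | A 6-10 | B 10-18 | C 18-31 |
Completion: A=10  B=18  C=31  D=6

18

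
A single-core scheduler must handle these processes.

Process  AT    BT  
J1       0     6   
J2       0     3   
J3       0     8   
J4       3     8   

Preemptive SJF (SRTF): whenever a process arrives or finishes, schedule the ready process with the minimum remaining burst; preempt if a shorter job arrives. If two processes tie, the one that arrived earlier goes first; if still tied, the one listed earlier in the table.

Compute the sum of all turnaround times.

Timeline: | J2 0-3 | J1 3-9 | J3 9-17 | J4 17-25 |
Completion: J1=9  J2=3  J3=17  J4=25
Turnaround (C−A): J1=9  J2=3  J3=17  J4=22
Turnaround = completion − arrival: J1=9, J2=3, J3=17, J4=22
Total turnaround = 9 + 3 + 17 + 22 = 51

51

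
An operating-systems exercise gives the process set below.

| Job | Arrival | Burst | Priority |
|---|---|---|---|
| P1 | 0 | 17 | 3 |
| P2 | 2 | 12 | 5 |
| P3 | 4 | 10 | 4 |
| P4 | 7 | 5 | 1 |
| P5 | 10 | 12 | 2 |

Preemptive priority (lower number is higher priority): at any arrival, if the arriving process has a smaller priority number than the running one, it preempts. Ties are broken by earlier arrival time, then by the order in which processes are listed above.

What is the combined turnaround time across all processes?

Timeline: | P1 0-7 | P4 7-12 | P5 12-24 | P1 24-34 | P3 34-44 | P2 44-56 |
Completion: P1=34  P2=56  P3=44  P4=12  P5=24
Turnaround (C−A): P1=34  P2=54  P3=40  P4=5  P5=14
Turnaround = completion − arrival: P1=34, P2=54, P3=40, P4=5, P5=14
Total turnaround = 34 + 54 + 40 + 5 + 14 = 147

147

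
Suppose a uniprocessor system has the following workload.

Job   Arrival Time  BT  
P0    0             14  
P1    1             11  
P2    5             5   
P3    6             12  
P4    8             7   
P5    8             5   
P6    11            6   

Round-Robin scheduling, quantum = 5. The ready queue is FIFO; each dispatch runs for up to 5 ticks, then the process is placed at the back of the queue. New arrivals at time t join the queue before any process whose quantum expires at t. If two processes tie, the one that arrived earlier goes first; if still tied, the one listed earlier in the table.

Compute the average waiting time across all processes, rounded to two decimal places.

Schedule: | P0 0-5 | P1 5-10 | P2 10-15 | P0 15-20 | P3 20-25 | P4 25-30 | P5 30-35 | P1 35-40 | P6 40-45 | P0 45-49 | P3 49-54 | P4 54-56 | P1 56-57 | P6 57-58 | P3 58-60 |
Completion: P0=49  P1=57  P2=15  P3=60  P4=56  P5=35  P6=58
Waiting times: P0=35, P1=45, P2=5, P3=42, P4=41, P5=22, P6=41
Average waiting = (35+45+5+42+41+22+41) / 7 = 231/7 = 33.00

33.00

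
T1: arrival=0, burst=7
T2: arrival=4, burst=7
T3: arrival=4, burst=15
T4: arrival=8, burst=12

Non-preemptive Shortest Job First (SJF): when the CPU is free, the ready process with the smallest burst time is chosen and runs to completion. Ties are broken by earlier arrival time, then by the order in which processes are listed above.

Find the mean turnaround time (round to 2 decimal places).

18.00

Gantt: | T1 0-7 | T2 7-14 | T4 14-26 | T3 26-41 |
Completion: T1=7  T2=14  T3=41  T4=26
Turnaround (C−A): T1=7  T2=10  T3=37  T4=18
Turnaround times: T1=7, T2=10, T3=37, T4=18
Average turnaround = (7+10+37+18) / 4 = 72/4 = 18.00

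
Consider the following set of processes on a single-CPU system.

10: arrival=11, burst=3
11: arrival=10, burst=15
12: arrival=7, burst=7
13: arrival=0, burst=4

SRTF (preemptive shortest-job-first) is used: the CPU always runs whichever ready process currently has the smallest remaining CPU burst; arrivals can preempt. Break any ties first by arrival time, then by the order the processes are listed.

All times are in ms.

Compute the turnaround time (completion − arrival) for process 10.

Gantt: | 13 0-4 | idle 4-7 | 12 7-14 | 10 14-17 | 11 17-32 |
Completion: 10=17  11=32  12=14  13=4
Turnaround (C−A): 10=6  11=22  12=7  13=4
Turnaround(10) = completion − arrival = 17 − 11 = 6

6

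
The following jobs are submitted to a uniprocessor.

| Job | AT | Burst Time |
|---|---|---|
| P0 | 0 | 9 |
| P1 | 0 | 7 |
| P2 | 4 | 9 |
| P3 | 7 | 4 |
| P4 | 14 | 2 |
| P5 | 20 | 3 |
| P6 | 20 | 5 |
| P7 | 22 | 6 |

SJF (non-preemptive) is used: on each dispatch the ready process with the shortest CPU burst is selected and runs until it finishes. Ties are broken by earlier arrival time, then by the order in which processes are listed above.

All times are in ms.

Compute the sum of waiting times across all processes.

64

Schedule: | P1 0-7 | P3 7-11 | P0 11-20 | P4 20-22 | P5 22-25 | P6 25-30 | P7 30-36 | P2 36-45 |
Completion: P0=20  P1=7  P2=45  P3=11  P4=22  P5=25  P6=30  P7=36
Waiting = turnaround − burst: P0=11, P1=0, P2=32, P3=0, P4=6, P5=2, P6=5, P7=8
Total waiting = 11 + 0 + 32 + 0 + 6 + 2 + 5 + 8 = 64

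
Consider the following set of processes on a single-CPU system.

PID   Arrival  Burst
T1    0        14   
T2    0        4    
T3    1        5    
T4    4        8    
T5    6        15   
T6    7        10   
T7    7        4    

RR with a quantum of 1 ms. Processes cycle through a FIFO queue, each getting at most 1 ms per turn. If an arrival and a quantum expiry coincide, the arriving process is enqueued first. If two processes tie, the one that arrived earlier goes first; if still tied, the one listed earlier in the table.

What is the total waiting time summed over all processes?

Gantt: | T1 0-1 | T2 1-2 | T3 2-3 | T1 3-4 | T2 4-5 | T3 5-6 | T4 6-7 | T1 7-8 | T2 8-9 | T5 9-10 | T3 10-11 | T6 11-12 | T7 12-13 | T4 13-14 | T1 14-15 | T2 15-16 | T5 16-17 | T3 17-18 | T6 18-19 | T7 19-20 | T4 20-21 | T1 21-22 | T5 22-23 | T3 23-24 | T6 24-25 | T7 25-26 | T4 26-27 | T1 27-28 | T5 28-29 | T6 29-30 | T7 30-31 | T4 31-32 | T1 32-33 | T5 33-34 | T6 34-35 | T4 35-36 | T1 36-37 | T5 37-38 | T6 38-39 | T4 39-40 | T1 40-41 | T5 41-42 | T6 42-43 | T4 43-44 | T1 44-45 | T5 45-46 | T6 46-47 | T1 47-48 | T5 48-49 | T6 49-50 | T1 50-51 | T5 51-52 | T6 52-53 | T1 53-54 | T5 54-55 | T1 55-56 | T5 56-60 |
Completion: T1=56  T2=16  T3=24  T4=44  T5=60  T6=53  T7=31
Turnaround (C−A): T1=56  T2=16  T3=23  T4=40  T5=54  T6=46  T7=24
Waiting = turnaround − burst: T1=42, T2=12, T3=18, T4=32, T5=39, T6=36, T7=20
Total waiting = 42 + 12 + 18 + 32 + 39 + 36 + 20 = 199

199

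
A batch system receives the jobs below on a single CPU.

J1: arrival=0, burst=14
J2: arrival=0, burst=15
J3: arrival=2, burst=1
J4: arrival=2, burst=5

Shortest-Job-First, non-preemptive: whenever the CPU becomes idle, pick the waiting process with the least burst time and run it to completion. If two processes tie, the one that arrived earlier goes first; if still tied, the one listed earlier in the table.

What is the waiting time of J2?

Schedule: | J1 0-14 | J3 14-15 | J4 15-20 | J2 20-35 |
Completion: J1=14  J2=35  J3=15  J4=20
Turnaround (C−A): J1=14  J2=35  J3=13  J4=18
Waiting(J2) = turnaround − burst = 35 − 15 = 20

20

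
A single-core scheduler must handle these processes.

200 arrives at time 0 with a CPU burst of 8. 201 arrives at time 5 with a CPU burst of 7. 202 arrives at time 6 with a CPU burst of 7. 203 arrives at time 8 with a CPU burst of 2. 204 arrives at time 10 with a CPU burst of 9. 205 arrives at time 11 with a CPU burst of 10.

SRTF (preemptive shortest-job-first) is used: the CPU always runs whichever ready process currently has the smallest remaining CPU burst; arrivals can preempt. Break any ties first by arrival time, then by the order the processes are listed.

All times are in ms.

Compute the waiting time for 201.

5

Schedule: | 200 0-8 | 203 8-10 | 201 10-17 | 202 17-24 | 204 24-33 | 205 33-43 |
Completion: 200=8  201=17  202=24  203=10  204=33  205=43
Waiting(201) = turnaround − burst = 12 − 7 = 5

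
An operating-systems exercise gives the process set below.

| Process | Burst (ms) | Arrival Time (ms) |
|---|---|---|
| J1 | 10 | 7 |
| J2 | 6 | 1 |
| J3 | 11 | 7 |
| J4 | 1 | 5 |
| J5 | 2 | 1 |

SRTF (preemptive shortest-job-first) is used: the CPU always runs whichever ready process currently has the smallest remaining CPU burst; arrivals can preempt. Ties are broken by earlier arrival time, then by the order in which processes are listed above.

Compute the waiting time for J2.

Gantt: | idle 0-1 | J5 1-3 | J2 3-5 | J4 5-6 | J2 6-10 | J1 10-20 | J3 20-31 |
Completion: J1=20  J2=10  J3=31  J4=6  J5=3
Turnaround (C−A): J1=13  J2=9  J3=24  J4=1  J5=2
Waiting(J2) = turnaround − burst = 9 − 6 = 3

3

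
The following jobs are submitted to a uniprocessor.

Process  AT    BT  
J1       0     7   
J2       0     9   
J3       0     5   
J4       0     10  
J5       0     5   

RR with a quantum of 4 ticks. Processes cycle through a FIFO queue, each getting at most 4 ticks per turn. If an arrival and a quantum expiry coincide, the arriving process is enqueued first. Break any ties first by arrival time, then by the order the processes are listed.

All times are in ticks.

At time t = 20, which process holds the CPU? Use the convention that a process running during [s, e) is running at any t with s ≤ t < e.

Timeline: | J1 0-4 | J2 4-8 | J3 8-12 | J4 12-16 | J5 16-20 | J1 20-23 | J2 23-27 | J3 27-28 | J4 28-32 | J5 32-33 | J2 33-34 | J4 34-36 |
Completion: J1=23  J2=34  J3=28  J4=36  J5=33
Turnaround (C−A): J1=23  J2=34  J3=28  J4=36  J5=33

J1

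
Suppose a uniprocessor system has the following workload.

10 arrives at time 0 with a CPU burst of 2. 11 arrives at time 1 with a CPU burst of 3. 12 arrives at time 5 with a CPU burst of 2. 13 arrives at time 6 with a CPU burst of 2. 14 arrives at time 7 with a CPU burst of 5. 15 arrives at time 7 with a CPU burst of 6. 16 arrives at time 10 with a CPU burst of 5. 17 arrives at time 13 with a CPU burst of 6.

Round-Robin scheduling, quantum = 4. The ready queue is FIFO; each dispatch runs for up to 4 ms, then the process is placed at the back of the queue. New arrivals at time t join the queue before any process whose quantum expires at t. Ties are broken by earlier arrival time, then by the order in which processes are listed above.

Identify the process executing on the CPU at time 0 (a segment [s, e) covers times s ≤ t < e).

Timeline: | 10 0-2 | 11 2-5 | 12 5-7 | 13 7-9 | 14 9-13 | 15 13-17 | 16 17-21 | 17 21-25 | 14 25-26 | 15 26-28 | 16 28-29 | 17 29-31 |
Completion: 10=2  11=5  12=7  13=9  14=26  15=28  16=29  17=31
Turnaround (C−A): 10=2  11=4  12=2  13=3  14=19  15=21  16=19  17=18

10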